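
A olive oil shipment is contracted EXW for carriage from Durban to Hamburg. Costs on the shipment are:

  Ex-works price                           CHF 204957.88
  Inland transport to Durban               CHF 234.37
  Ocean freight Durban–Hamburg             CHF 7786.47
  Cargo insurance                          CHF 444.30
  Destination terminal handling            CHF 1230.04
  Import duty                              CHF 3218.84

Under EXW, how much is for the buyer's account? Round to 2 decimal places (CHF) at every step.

Buyer's account: CHF 12914.02

EXW: the seller makes goods available at their premises; the buyer bears all onward costs.
Seller's account: goods 204957.88 = 204957.88
Buyer's account: inland to port 234.37 + freight 7786.47 + insurance 444.30 + destination terminal 1230.04 + duty 3218.84 = 12914.02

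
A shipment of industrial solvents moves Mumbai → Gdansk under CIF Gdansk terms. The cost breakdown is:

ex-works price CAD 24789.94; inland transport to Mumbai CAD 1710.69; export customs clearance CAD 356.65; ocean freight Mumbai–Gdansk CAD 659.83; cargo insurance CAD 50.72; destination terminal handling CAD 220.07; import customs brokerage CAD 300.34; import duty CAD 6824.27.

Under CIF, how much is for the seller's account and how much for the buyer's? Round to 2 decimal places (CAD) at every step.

CIF: the seller pays costs through ocean freight and marine insurance to the destination port.
Seller's account: goods 24789.94 + inland to port 1710.69 + export clearance 356.65 + freight 659.83 + insurance 50.72 = 27567.83
Buyer's account: destination terminal 220.07 + brokerage 300.34 + duty 6824.27 = 7344.68

Seller: CAD 27567.83; buyer: CAD 7344.68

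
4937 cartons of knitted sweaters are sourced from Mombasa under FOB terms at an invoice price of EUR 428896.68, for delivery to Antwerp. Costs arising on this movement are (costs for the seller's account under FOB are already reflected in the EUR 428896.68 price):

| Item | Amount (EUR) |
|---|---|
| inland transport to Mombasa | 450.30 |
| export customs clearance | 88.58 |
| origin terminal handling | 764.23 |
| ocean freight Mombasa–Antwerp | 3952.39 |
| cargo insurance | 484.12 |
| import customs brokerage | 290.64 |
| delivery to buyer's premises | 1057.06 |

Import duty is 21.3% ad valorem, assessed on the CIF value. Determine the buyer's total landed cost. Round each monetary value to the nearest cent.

Total landed cost: EUR 526980.86

FOB: the seller bears costs until goods are on board at the origin port; the buyer bears freight, insurance and all costs thereafter.
Already in the invoice (seller's account under FOB): inland to port, export clearance, origin terminal — exclude.
CIF value = FOB price + freight + insurance = 428896.68 + 3952.39 + 484.12 = 433333.19
Import duty = 433333.19 × 21.3% = 92299.97
Buyer bears: freight 3952.39 + insurance 484.12 + brokerage 290.64 + delivery 1057.06 + duty 92299.97 = 98084.18
Landed cost = invoice 428896.68 + 98084.18 = 526980.86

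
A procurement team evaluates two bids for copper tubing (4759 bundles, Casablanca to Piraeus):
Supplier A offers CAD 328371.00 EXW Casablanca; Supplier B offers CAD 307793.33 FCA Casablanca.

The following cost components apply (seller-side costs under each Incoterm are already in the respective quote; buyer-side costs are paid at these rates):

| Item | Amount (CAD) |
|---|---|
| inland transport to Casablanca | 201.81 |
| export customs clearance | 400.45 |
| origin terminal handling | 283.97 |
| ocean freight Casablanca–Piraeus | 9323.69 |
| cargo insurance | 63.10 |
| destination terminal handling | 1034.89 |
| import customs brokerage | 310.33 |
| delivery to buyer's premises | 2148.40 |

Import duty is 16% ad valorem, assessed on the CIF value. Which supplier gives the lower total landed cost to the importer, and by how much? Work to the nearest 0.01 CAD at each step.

Supplier B is cheaper by CAD 24568.72

Supplier A (EXW):
CIF value = EXW price + inland to port + export clearance + origin terminal + freight + insurance = 328371.00 + 201.81 + 400.45 + 283.97 + 9323.69 + 63.10 = 338644.02
Import duty = 338644.02 × 16% = 54183.04
Buyer bears (A): 201.81 + 400.45 + 283.97 + 9323.69 + 63.10 + 1034.89 + 310.33 + 2148.40 = 13766.64
Landed cost (A) = invoice 328371.00 + 13766.64 + duty 54183.04 = 396320.68
Supplier B (FCA):
CIF value = FCA price + origin terminal + freight + insurance = 307793.33 + 283.97 + 9323.69 + 63.10 = 317464.09
Import duty = 317464.09 × 16% = 50794.25
Buyer bears (B): 283.97 + 9323.69 + 63.10 + 1034.89 + 310.33 + 2148.40 = 13164.38
Landed cost (B) = invoice 307793.33 + 13164.38 + duty 50794.25 = 371751.96
Difference = |396320.68 − 371751.96| = 24568.72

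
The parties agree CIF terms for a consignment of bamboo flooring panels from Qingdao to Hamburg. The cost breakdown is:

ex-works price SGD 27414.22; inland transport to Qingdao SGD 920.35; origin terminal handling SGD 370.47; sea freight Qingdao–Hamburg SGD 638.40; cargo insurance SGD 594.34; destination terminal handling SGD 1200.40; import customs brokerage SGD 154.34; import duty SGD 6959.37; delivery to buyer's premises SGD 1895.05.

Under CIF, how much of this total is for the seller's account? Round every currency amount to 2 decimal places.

CIF: the seller pays costs through ocean freight and marine insurance to the destination port.
Seller's account: goods 27414.22 + inland to port 920.35 + origin terminal 370.47 + freight 638.40 + insurance 594.34 = 29937.78
Buyer's account: destination terminal 1200.40 + brokerage 154.34 + duty 6959.37 + delivery 1895.05 = 10209.16

Seller's account: SGD 29937.78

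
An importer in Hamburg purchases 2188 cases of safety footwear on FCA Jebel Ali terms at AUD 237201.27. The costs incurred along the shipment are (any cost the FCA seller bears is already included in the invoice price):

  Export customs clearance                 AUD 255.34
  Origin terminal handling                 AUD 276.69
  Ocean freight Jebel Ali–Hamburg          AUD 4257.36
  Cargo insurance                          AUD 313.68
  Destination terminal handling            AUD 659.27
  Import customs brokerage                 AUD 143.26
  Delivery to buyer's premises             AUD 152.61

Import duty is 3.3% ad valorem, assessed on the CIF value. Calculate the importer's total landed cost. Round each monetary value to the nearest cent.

FCA: the seller delivers export-cleared goods to the carrier; the buyer bears costs from that point.
Already in the invoice (seller's account under FCA): export clearance — exclude.
CIF value = FCA price + origin terminal + freight + insurance = 237201.27 + 276.69 + 4257.36 + 313.68 = 242049.00
Import duty = 242049.00 × 3.3% = 7987.62
Buyer bears: origin terminal 276.69 + freight 4257.36 + insurance 313.68 + destination terminal 659.27 + brokerage 143.26 + delivery 152.61 + duty 7987.62 = 13790.49
Landed cost = invoice 237201.27 + 13790.49 = 250991.76

Total landed cost: AUD 250991.76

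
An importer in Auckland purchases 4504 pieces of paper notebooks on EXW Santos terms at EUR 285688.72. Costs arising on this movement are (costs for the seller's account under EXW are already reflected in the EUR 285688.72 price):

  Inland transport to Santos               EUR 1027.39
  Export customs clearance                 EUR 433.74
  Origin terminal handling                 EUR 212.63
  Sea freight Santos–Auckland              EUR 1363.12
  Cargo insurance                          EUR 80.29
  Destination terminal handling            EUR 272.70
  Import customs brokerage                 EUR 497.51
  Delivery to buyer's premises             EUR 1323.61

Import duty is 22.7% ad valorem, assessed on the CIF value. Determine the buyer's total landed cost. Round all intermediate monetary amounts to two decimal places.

EXW: the seller makes goods available at their premises; the buyer bears all onward costs.
CIF value = EXW price + inland to port + export clearance + origin terminal + freight + insurance = 285688.72 + 1027.39 + 433.74 + 212.63 + 1363.12 + 80.29 = 288805.89
Import duty = 288805.89 × 22.7% = 65558.94
Buyer bears: inland to port 1027.39 + export clearance 433.74 + origin terminal 212.63 + freight 1363.12 + insurance 80.29 + destination terminal 272.70 + brokerage 497.51 + delivery 1323.61 + duty 65558.94 = 70769.93
Landed cost = invoice 285688.72 + 70769.93 = 356458.65

Total landed cost: EUR 356458.65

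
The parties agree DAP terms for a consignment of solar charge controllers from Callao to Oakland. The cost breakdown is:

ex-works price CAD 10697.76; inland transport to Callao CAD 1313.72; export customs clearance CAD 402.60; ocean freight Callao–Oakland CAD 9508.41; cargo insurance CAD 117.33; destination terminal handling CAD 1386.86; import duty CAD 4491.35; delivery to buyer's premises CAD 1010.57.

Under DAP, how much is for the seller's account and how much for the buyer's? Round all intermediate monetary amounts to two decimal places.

DAP: the seller bears all costs to the named destination except import duty and clearance.
Seller's account: goods 10697.76 + inland to port 1313.72 + export clearance 402.60 + freight 9508.41 + insurance 117.33 + destination terminal 1386.86 + delivery 1010.57 = 24437.25
Buyer's account: duty 4491.35 = 4491.35

Seller: CAD 24437.25; buyer: CAD 4491.35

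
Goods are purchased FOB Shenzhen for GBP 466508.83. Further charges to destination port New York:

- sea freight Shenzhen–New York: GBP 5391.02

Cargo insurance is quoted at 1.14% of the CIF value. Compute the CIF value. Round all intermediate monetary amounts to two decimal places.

CIF value: GBP 477341.54

Let C be the CIF value. C = FOB price + freight + 1.14% × C
C − 1.14% × C = 466508.83 + 5391.02
0.9886 × C = 471899.85
C = 471899.85 / 0.9886 = 477341.54
Insurance premium = 1.14% × 477341.54 = 5441.69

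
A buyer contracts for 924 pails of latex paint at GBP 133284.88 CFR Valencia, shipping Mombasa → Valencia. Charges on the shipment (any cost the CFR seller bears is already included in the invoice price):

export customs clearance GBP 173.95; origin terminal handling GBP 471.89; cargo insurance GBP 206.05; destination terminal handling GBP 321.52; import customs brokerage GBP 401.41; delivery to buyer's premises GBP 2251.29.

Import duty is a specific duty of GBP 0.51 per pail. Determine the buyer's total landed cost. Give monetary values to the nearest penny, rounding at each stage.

Total landed cost: GBP 136936.39

CFR: the seller pays costs through ocean freight to the destination port, but not insurance.
Already in the invoice (seller's account under CFR): export clearance, origin terminal — exclude.
CIF value = CFR price + insurance = 133284.88 + 206.05 = 133490.93
Import duty = 924 × 0.51 = 471.24
Buyer bears: insurance 206.05 + destination terminal 321.52 + brokerage 401.41 + delivery 2251.29 + duty 471.24 = 3651.51
Landed cost = invoice 133284.88 + 3651.51 = 136936.39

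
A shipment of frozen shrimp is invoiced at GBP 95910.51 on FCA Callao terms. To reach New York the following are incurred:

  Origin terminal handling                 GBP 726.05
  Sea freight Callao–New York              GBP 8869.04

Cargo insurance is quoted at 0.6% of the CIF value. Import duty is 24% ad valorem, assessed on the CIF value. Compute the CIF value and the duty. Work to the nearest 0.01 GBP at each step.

CIF value: GBP 106142.45; import duty: GBP 25474.19

Let C be the CIF value. C = FCA price + pre-shipment costs + freight + 0.6% × C
C − 0.6% × C = 95910.51 + 726.05 + 8869.04
0.994 × C = 105505.60
C = 105505.60 / 0.994 = 106142.45
Insurance premium = 0.6% × 106142.45 = 636.85
Import duty = 106142.45 × 24% = 25474.19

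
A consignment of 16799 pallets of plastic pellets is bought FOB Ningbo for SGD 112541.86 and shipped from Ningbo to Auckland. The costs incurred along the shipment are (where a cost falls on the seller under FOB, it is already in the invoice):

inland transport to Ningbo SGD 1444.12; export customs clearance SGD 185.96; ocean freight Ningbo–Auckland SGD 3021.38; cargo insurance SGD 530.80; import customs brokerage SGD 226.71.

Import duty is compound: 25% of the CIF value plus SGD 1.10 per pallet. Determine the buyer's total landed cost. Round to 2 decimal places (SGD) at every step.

Total landed cost: SGD 163823.16

FOB: the seller bears costs until goods are on board at the origin port; the buyer bears freight, insurance and all costs thereafter.
Already in the invoice (seller's account under FOB): inland to port, export clearance — exclude.
CIF value = FOB price + freight + insurance = 112541.86 + 3021.38 + 530.80 = 116094.04
Ad valorem component: 116094.04 × 25% = 29023.51
Specific component: 16799 × 1.10 = 18478.90
Import duty = 29023.51 + 18478.90 = 47502.41
Buyer bears: freight 3021.38 + insurance 530.80 + brokerage 226.71 + duty 47502.41 = 51281.30
Landed cost = invoice 112541.86 + 51281.30 = 163823.16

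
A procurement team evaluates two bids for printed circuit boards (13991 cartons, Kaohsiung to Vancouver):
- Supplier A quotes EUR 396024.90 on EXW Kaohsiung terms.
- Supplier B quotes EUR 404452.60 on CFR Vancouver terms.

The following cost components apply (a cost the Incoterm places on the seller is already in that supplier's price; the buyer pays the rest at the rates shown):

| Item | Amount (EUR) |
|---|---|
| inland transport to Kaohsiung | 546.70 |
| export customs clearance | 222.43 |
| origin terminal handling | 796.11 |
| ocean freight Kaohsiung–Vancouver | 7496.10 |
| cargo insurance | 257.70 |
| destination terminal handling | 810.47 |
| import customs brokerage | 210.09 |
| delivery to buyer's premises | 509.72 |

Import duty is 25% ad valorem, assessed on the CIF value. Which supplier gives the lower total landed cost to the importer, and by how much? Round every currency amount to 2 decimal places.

Supplier B is cheaper by EUR 792.05

Supplier A (EXW):
CIF value = EXW price + inland to port + export clearance + origin terminal + freight + insurance = 396024.90 + 546.70 + 222.43 + 796.11 + 7496.10 + 257.70 = 405343.94
Import duty = 405343.94 × 25% = 101335.99
Buyer bears (A): 546.70 + 222.43 + 796.11 + 7496.10 + 257.70 + 810.47 + 210.09 + 509.72 = 10849.32
Landed cost (A) = invoice 396024.90 + 10849.32 + duty 101335.99 = 508210.21
Supplier B (CFR):
CIF value = CFR price + insurance = 404452.60 + 257.70 = 404710.30
Import duty = 404710.30 × 25% = 101177.58
Buyer bears (B): 257.70 + 810.47 + 210.09 + 509.72 = 1787.98
Landed cost (B) = invoice 404452.60 + 1787.98 + duty 101177.58 = 507418.16
Difference = |508210.21 − 507418.16| = 792.05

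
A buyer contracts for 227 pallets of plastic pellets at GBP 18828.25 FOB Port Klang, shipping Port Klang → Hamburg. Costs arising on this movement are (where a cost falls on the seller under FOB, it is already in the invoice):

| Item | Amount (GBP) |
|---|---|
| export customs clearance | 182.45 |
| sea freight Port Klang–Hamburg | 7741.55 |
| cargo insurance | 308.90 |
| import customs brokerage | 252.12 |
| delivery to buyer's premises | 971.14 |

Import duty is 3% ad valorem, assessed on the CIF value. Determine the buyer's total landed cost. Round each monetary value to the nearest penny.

FOB: the seller bears costs until goods are on board at the origin port; the buyer bears freight, insurance and all costs thereafter.
Already in the invoice (seller's account under FOB): export clearance — exclude.
CIF value = FOB price + freight + insurance = 18828.25 + 7741.55 + 308.90 = 26878.70
Import duty = 26878.70 × 3% = 806.36
Buyer bears: freight 7741.55 + insurance 308.90 + brokerage 252.12 + delivery 971.14 + duty 806.36 = 10080.07
Landed cost = invoice 18828.25 + 10080.07 = 28908.32

Total landed cost: GBP 28908.32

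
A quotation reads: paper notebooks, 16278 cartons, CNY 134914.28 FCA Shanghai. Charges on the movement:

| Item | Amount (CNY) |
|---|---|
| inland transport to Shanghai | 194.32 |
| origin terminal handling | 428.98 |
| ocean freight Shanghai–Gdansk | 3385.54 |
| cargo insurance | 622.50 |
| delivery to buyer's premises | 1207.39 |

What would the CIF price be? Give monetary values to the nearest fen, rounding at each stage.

Not relevant to the conversion: inland to port — on the seller under both FCA and CIF; already in the FCA price and stays in the CIF price. delivery — on the buyer under both terms; not part of either seller's price.
From FCA to CIF, the seller additionally bears: origin terminal, freight, insurance.
CIF price = 134914.28 + 428.98 + 3385.54 + 622.50 = 139351.30

CIF price: CNY 139351.30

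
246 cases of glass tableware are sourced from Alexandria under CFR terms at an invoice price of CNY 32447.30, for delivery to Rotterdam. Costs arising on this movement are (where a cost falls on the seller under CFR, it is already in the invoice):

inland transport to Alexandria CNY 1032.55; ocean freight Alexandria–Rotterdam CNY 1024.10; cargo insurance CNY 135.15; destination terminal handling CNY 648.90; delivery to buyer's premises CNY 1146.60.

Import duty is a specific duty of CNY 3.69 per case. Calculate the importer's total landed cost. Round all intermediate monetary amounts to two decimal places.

Total landed cost: CNY 35285.69

CFR: the seller pays costs through ocean freight to the destination port, but not insurance.
Already in the invoice (seller's account under CFR): inland to port, freight — exclude.
CIF value = CFR price + insurance = 32447.30 + 135.15 = 32582.45
Import duty = 246 × 3.69 = 907.74
Buyer bears: insurance 135.15 + destination terminal 648.90 + delivery 1146.60 + duty 907.74 = 2838.39
Landed cost = invoice 32447.30 + 2838.39 = 35285.69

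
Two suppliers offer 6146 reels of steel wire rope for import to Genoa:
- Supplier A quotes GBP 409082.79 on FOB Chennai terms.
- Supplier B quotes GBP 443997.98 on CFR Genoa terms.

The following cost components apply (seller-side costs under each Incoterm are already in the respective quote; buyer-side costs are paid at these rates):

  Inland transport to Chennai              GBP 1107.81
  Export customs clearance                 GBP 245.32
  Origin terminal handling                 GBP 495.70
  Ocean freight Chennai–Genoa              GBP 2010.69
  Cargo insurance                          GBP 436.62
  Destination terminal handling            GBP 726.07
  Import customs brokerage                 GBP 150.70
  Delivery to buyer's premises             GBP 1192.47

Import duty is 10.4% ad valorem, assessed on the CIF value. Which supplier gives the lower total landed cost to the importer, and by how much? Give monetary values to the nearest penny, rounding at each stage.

Supplier A (FOB):
CIF value = FOB price + freight + insurance = 409082.79 + 2010.69 + 436.62 = 411530.10
Import duty = 411530.10 × 10.4% = 42799.13
Buyer bears (A): 2010.69 + 436.62 + 726.07 + 150.70 + 1192.47 = 4516.55
Landed cost (A) = invoice 409082.79 + 4516.55 + duty 42799.13 = 456398.47
Supplier B (CFR):
CIF value = CFR price + insurance = 443997.98 + 436.62 = 444434.60
Import duty = 444434.60 × 10.4% = 46221.20
Buyer bears (B): 436.62 + 726.07 + 150.70 + 1192.47 = 2505.86
Landed cost (B) = invoice 443997.98 + 2505.86 + duty 46221.20 = 492725.04
Difference = |456398.47 − 492725.04| = 36326.57

Supplier A is cheaper by GBP 36326.57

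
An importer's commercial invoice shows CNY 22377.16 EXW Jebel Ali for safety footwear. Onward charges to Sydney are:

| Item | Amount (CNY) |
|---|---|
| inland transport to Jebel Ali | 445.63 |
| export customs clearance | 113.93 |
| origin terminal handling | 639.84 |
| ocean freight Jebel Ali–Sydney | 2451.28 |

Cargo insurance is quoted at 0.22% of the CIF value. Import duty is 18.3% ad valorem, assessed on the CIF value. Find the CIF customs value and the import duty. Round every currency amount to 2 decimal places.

Let C be the CIF value. C = EXW price + pre-shipment costs + freight + 0.22% × C
C − 0.22% × C = 22377.16 + 445.63 + 113.93 + 639.84 + 2451.28
0.9978 × C = 26027.84
C = 26027.84 / 0.9978 = 26085.23
Insurance premium = 0.22% × 26085.23 = 57.39
Import duty = 26085.23 × 18.3% = 4773.60

CIF value: CNY 26085.23; import duty: CNY 4773.60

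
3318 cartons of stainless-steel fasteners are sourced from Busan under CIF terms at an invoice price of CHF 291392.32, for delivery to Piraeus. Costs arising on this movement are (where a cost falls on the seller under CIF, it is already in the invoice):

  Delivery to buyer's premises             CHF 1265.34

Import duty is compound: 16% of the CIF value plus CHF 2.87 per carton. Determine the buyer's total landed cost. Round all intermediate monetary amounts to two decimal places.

Total landed cost: CHF 348803.09

CIF: the seller pays costs through ocean freight and marine insurance to the destination port.
The CIF price already equals the CIF value: 291392.32
Ad valorem component: 291392.32 × 16% = 46622.77
Specific component: 3318 × 2.87 = 9522.66
Import duty = 46622.77 + 9522.66 = 56145.43
Buyer bears: delivery 1265.34 + duty 56145.43 = 57410.77
Landed cost = invoice 291392.32 + 57410.77 = 348803.09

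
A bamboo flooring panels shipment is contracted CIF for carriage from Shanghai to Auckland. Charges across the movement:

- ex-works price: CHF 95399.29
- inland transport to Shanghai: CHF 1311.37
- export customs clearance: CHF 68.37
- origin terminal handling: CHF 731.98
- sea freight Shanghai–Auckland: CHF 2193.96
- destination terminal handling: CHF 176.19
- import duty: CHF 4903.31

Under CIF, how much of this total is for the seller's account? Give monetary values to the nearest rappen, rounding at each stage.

CIF: the seller pays costs through ocean freight and marine insurance to the destination port.
Seller's account: goods 95399.29 + inland to port 1311.37 + export clearance 68.37 + origin terminal 731.98 + freight 2193.96 = 99704.97
Buyer's account: destination terminal 176.19 + duty 4903.31 = 5079.50

Seller's account: CHF 99704.97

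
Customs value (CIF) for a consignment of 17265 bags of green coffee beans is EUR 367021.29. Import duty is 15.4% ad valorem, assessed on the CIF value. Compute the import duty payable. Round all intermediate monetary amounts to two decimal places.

Import duty: EUR 56521.28

Import duty = 367021.29 × 15.4% = 56521.28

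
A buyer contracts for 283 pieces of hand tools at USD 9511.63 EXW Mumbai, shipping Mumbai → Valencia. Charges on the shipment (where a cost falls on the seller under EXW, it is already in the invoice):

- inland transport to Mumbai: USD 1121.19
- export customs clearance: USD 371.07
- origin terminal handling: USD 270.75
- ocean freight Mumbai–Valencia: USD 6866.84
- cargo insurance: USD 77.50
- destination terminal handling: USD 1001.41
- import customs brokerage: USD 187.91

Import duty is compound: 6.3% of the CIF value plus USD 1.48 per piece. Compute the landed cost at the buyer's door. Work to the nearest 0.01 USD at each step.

EXW: the seller makes goods available at their premises; the buyer bears all onward costs.
CIF value = EXW price + inland to port + export clearance + origin terminal + freight + insurance = 9511.63 + 1121.19 + 371.07 + 270.75 + 6866.84 + 77.50 = 18218.98
Ad valorem component: 18218.98 × 6.3% = 1147.80
Specific component: 283 × 1.48 = 418.84
Import duty = 1147.80 + 418.84 = 1566.64
Buyer bears: inland to port 1121.19 + export clearance 371.07 + origin terminal 270.75 + freight 6866.84 + insurance 77.50 + destination terminal 1001.41 + brokerage 187.91 + duty 1566.64 = 11463.31
Landed cost = invoice 9511.63 + 11463.31 = 20974.94

Total landed cost: USD 20974.94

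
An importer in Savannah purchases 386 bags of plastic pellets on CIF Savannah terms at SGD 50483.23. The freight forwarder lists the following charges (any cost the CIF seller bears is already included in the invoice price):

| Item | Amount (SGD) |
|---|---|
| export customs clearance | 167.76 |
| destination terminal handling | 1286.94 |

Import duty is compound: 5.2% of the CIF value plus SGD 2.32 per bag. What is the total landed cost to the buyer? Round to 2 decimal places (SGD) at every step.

Total landed cost: SGD 55290.82

CIF: the seller pays costs through ocean freight and marine insurance to the destination port.
Already in the invoice (seller's account under CIF): export clearance — exclude.
The CIF price already equals the CIF value: 50483.23
Ad valorem component: 50483.23 × 5.2% = 2625.13
Specific component: 386 × 2.32 = 895.52
Import duty = 2625.13 + 895.52 = 3520.65
Buyer bears: destination terminal 1286.94 + duty 3520.65 = 4807.59
Landed cost = invoice 50483.23 + 4807.59 = 55290.82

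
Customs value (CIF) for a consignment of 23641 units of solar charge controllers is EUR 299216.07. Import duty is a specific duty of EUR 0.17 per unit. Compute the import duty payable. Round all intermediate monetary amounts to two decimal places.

Import duty: EUR 4018.97

Import duty = 23641 × 0.17 = 4018.97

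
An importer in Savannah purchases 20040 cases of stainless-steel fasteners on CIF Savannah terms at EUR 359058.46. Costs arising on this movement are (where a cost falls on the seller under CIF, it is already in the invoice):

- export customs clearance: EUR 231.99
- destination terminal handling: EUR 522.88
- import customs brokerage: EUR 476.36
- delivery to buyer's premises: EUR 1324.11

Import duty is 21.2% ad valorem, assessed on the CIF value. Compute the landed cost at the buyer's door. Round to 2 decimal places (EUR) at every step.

Total landed cost: EUR 437502.20

CIF: the seller pays costs through ocean freight and marine insurance to the destination port.
Already in the invoice (seller's account under CIF): export clearance — exclude.
The CIF price already equals the CIF value: 359058.46
Import duty = 359058.46 × 21.2% = 76120.39
Buyer bears: destination terminal 522.88 + brokerage 476.36 + delivery 1324.11 + duty 76120.39 = 78443.74
Landed cost = invoice 359058.46 + 78443.74 = 437502.20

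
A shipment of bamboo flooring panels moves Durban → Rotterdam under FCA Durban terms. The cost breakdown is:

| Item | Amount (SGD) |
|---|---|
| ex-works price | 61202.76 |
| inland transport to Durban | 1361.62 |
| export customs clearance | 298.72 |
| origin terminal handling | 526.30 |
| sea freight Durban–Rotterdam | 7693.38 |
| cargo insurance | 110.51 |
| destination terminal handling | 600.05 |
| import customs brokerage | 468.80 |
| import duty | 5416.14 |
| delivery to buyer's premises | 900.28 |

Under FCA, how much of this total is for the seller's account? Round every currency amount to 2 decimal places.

Seller's account: SGD 62863.10

FCA: the seller delivers export-cleared goods to the carrier; the buyer bears costs from that point.
Seller's account: goods 61202.76 + inland to port 1361.62 + export clearance 298.72 = 62863.10
Buyer's account: origin terminal 526.30 + freight 7693.38 + insurance 110.51 + destination terminal 600.05 + brokerage 468.80 + duty 5416.14 + delivery 900.28 = 15715.46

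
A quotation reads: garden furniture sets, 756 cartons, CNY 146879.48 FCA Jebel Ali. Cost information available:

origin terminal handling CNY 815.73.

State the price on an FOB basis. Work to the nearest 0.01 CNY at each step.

FOB price: CNY 147695.21

From FCA to FOB, the seller additionally bears: origin terminal.
FOB price = 146879.48 + 815.73 = 147695.21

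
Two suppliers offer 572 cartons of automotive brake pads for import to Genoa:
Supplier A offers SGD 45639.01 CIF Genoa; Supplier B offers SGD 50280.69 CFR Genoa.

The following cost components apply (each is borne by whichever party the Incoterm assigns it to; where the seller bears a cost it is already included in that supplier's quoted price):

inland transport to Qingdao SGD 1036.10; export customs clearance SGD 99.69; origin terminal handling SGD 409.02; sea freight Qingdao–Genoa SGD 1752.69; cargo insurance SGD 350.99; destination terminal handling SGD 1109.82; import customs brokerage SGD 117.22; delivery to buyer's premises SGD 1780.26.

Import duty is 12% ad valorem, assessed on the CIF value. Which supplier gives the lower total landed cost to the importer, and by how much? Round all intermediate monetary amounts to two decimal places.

Supplier A (CIF):
The CIF price already equals the CIF value: 45639.01
Import duty = 45639.01 × 12% = 5476.68
Buyer bears (A): 1109.82 + 117.22 + 1780.26 = 3007.30
Landed cost (A) = invoice 45639.01 + 3007.30 + duty 5476.68 = 54122.99
Supplier B (CFR):
CIF value = CFR price + insurance = 50280.69 + 350.99 = 50631.68
Import duty = 50631.68 × 12% = 6075.80
Buyer bears (B): 350.99 + 1109.82 + 117.22 + 1780.26 = 3358.29
Landed cost (B) = invoice 50280.69 + 3358.29 + duty 6075.80 = 59714.78
Difference = |54122.99 − 59714.78| = 5591.79

Supplier A is cheaper by SGD 5591.79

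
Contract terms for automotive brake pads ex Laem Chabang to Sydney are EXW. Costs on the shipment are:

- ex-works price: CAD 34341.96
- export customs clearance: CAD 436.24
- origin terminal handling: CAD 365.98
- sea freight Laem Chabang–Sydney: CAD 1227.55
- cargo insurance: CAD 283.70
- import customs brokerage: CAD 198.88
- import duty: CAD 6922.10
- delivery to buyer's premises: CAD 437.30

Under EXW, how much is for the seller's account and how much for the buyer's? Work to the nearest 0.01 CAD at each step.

EXW: the seller makes goods available at their premises; the buyer bears all onward costs.
Seller's account: goods 34341.96 = 34341.96
Buyer's account: export clearance 436.24 + origin terminal 365.98 + freight 1227.55 + insurance 283.70 + brokerage 198.88 + duty 6922.10 + delivery 437.30 = 9871.75

Seller: CAD 34341.96; buyer: CAD 9871.75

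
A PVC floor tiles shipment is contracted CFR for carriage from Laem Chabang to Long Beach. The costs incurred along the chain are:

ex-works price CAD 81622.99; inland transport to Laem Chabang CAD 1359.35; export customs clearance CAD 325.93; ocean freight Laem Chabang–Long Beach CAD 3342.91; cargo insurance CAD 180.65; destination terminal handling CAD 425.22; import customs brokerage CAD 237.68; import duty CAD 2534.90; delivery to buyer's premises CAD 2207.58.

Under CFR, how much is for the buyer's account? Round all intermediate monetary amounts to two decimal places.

Buyer's account: CAD 5586.03

CFR: the seller pays costs through ocean freight to the destination port, but not insurance.
Seller's account: goods 81622.99 + inland to port 1359.35 + export clearance 325.93 + freight 3342.91 = 86651.18
Buyer's account: insurance 180.65 + destination terminal 425.22 + brokerage 237.68 + duty 2534.90 + delivery 2207.58 = 5586.03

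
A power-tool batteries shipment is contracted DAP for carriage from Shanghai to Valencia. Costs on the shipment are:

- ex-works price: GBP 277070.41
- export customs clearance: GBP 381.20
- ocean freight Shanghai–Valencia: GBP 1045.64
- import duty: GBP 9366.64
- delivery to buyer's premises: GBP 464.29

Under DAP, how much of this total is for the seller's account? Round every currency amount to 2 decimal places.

Seller's account: GBP 278961.54

DAP: the seller bears all costs to the named destination except import duty and clearance.
Seller's account: goods 277070.41 + export clearance 381.20 + freight 1045.64 + delivery 464.29 = 278961.54
Buyer's account: duty 9366.64 = 9366.64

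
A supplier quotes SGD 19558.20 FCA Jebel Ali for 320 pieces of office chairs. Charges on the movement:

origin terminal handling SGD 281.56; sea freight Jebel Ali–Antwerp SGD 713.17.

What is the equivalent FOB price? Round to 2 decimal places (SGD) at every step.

Not relevant to the conversion: freight — on the buyer under both terms; not part of either seller's price.
From FCA to FOB, the seller additionally bears: origin terminal.
FOB price = 19558.20 + 281.56 = 19839.76

FOB price: SGD 19839.76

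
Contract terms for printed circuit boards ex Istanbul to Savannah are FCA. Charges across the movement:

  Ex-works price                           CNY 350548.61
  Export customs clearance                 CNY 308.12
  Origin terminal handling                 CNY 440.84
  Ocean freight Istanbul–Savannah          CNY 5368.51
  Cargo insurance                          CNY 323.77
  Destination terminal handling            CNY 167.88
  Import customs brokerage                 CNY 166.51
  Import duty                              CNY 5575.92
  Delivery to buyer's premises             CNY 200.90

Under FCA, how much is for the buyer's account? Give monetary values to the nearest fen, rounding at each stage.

FCA: the seller delivers export-cleared goods to the carrier; the buyer bears costs from that point.
Seller's account: goods 350548.61 + export clearance 308.12 = 350856.73
Buyer's account: origin terminal 440.84 + freight 5368.51 + insurance 323.77 + destination terminal 167.88 + brokerage 166.51 + duty 5575.92 + delivery 200.90 = 12244.33

Buyer's account: CNY 12244.33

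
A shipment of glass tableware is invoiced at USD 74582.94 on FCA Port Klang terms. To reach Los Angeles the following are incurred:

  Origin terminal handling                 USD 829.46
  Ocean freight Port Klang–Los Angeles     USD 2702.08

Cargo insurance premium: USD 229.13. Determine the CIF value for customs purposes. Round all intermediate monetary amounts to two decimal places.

CIF value: USD 78343.61

CIF = FCA price + pre-shipment costs + freight + insurance
CIF = 74582.94 + 829.46 + 2702.08 + 229.13 = 78343.61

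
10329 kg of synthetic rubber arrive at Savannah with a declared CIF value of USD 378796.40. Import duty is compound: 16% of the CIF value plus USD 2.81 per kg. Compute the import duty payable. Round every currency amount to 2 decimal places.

Import duty: USD 89631.91

Ad valorem component: 378796.40 × 16% = 60607.42
Specific component: 10329 × 2.81 = 29024.49
Import duty = 60607.42 + 29024.49 = 89631.91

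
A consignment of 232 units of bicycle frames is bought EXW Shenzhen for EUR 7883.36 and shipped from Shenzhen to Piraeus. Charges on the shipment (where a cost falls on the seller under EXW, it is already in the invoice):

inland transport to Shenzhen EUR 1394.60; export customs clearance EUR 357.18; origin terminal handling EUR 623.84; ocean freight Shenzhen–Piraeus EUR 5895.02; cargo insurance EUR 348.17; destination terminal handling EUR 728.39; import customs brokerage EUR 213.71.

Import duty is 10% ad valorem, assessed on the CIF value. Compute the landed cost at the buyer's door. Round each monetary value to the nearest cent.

EXW: the seller makes goods available at their premises; the buyer bears all onward costs.
CIF value = EXW price + inland to port + export clearance + origin terminal + freight + insurance = 7883.36 + 1394.60 + 357.18 + 623.84 + 5895.02 + 348.17 = 16502.17
Import duty = 16502.17 × 10% = 1650.22
Buyer bears: inland to port 1394.60 + export clearance 357.18 + origin terminal 623.84 + freight 5895.02 + insurance 348.17 + destination terminal 728.39 + brokerage 213.71 + duty 1650.22 = 11211.13
Landed cost = invoice 7883.36 + 11211.13 = 19094.49

Total landed cost: EUR 19094.49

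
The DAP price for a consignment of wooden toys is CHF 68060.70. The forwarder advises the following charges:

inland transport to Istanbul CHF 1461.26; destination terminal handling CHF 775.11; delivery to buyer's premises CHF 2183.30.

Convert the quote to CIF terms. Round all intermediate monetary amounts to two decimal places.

CIF price: CHF 65102.29

Not relevant to the conversion: inland to port — on the seller under both DAP and CIF; already in the DAP price and stays in the CIF price.
From DAP to CIF, the seller no longer bears: destination terminal, delivery.
CIF price = 68060.70 − 775.11 − 2183.30 = 65102.29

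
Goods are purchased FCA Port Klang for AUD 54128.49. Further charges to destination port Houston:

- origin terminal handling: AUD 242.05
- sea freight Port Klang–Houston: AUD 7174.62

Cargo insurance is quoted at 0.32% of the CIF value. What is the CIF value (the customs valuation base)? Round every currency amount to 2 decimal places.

CIF value: AUD 61742.74

Let C be the CIF value. C = FCA price + pre-shipment costs + freight + 0.32% × C
C − 0.32% × C = 54128.49 + 242.05 + 7174.62
0.9968 × C = 61545.16
C = 61545.16 / 0.9968 = 61742.74
Insurance premium = 0.32% × 61742.74 = 197.58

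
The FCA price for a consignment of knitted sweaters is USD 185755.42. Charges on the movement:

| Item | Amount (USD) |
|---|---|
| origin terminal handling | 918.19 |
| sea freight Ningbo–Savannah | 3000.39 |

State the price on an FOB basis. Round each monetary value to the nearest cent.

Not relevant to the conversion: freight — on the buyer under both terms; not part of either seller's price.
From FCA to FOB, the seller additionally bears: origin terminal.
FOB price = 185755.42 + 918.19 = 186673.61

FOB price: USD 186673.61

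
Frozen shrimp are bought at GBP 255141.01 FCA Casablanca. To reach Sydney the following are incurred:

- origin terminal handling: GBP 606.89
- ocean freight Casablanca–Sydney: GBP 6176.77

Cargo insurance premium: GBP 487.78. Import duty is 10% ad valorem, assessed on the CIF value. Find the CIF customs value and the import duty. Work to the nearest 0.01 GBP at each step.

CIF value: GBP 262412.45; import duty: GBP 26241.25

CIF = FCA price + pre-shipment costs + freight + insurance
CIF = 255141.01 + 606.89 + 6176.77 + 487.78 = 262412.45
Import duty = 262412.45 × 10% = 26241.25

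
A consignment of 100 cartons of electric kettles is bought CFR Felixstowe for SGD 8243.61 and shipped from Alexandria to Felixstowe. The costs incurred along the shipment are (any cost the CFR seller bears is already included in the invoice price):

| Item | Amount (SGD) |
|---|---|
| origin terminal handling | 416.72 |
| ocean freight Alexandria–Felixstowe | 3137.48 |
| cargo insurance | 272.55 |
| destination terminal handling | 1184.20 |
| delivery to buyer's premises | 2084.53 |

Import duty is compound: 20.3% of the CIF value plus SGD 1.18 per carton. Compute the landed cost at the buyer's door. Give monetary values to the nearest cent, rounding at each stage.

CFR: the seller pays costs through ocean freight to the destination port, but not insurance.
Already in the invoice (seller's account under CFR): origin terminal, freight — exclude.
CIF value = CFR price + insurance = 8243.61 + 272.55 = 8516.16
Ad valorem component: 8516.16 × 20.3% = 1728.78
Specific component: 100 × 1.18 = 118.00
Import duty = 1728.78 + 118.00 = 1846.78
Buyer bears: insurance 272.55 + destination terminal 1184.20 + delivery 2084.53 + duty 1846.78 = 5388.06
Landed cost = invoice 8243.61 + 5388.06 = 13631.67

Total landed cost: SGD 13631.67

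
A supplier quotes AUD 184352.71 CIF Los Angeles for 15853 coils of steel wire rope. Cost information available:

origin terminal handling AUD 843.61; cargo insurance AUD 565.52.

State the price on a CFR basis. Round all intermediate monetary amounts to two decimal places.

CFR price: AUD 183787.19

Not relevant to the conversion: origin terminal — on the seller under both CIF and CFR; already in the CIF price and stays in the CFR price.
From CIF to CFR, the seller no longer bears: insurance.
CFR price = 184352.71 − 565.52 = 183787.19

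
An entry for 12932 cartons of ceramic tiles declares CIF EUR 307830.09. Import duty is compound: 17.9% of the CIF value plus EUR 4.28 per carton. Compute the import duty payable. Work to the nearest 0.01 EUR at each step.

Ad valorem component: 307830.09 × 17.9% = 55101.59
Specific component: 12932 × 4.28 = 55348.96
Import duty = 55101.59 + 55348.96 = 110450.55

Import duty: EUR 110450.55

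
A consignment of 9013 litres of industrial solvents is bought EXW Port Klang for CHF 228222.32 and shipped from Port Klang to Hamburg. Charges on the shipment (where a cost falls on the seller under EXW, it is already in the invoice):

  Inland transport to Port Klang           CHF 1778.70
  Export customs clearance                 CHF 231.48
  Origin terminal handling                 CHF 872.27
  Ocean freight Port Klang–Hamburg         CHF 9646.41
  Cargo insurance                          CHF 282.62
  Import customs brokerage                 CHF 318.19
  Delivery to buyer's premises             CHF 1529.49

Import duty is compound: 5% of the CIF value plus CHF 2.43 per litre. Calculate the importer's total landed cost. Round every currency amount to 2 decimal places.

EXW: the seller makes goods available at their premises; the buyer bears all onward costs.
CIF value = EXW price + inland to port + export clearance + origin terminal + freight + insurance = 228222.32 + 1778.70 + 231.48 + 872.27 + 9646.41 + 282.62 = 241033.80
Ad valorem component: 241033.80 × 5% = 12051.69
Specific component: 9013 × 2.43 = 21901.59
Import duty = 12051.69 + 21901.59 = 33953.28
Buyer bears: inland to port 1778.70 + export clearance 231.48 + origin terminal 872.27 + freight 9646.41 + insurance 282.62 + brokerage 318.19 + delivery 1529.49 + duty 33953.28 = 48612.44
Landed cost = invoice 228222.32 + 48612.44 = 276834.76

Total landed cost: CHF 276834.76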